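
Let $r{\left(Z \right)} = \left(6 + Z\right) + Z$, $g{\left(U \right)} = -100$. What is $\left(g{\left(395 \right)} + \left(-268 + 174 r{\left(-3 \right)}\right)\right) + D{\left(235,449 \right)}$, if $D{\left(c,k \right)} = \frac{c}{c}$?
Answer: $-367$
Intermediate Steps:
$D{\left(c,k \right)} = 1$
$r{\left(Z \right)} = 6 + 2 Z$
$\left(g{\left(395 \right)} + \left(-268 + 174 r{\left(-3 \right)}\right)\right) + D{\left(235,449 \right)} = \left(-100 - \left(268 - 174 \left(6 + 2 \left(-3\right)\right)\right)\right) + 1 = \left(-100 - \left(268 - 174 \left(6 - 6\right)\right)\right) + 1 = \left(-100 + \left(-268 + 174 \cdot 0\right)\right) + 1 = \left(-100 + \left(-268 + 0\right)\right) + 1 = \left(-100 - 268\right) + 1 = -368 + 1 = -367$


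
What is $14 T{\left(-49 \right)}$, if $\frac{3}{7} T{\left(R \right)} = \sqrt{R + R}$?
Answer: $\frac{686 i \sqrt{2}}{3} \approx 323.38 i$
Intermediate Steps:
$T{\left(R \right)} = \frac{7 \sqrt{2} \sqrt{R}}{3}$ ($T{\left(R \right)} = \frac{7 \sqrt{R + R}}{3} = \frac{7 \sqrt{2 R}}{3} = \frac{7 \sqrt{2} \sqrt{R}}{3}$)
$14 T{\left(-49 \right)} = 14 \frac{7 \sqrt{2} \sqrt{-49}}{3} = 14 \frac{7 \sqrt{2} \cdot 7 i}{3} = 14 \frac{49 i \sqrt{2}}{3} = \frac{686 i \sqrt{2}}{3}$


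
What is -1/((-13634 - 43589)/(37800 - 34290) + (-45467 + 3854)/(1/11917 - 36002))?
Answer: 1505915773830/22810101027049 ≈ 0.066020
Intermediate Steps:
-1/((-13634 - 43589)/(37800 - 34290) + (-45467 + 3854)/(1/11917 - 36002)) = -1/(-57223/3510 - 41613/(1/11917 - 36002)) = -1/(-57223*1/3510 - 41613/(-429035833/11917)) = -1/(-57223/3510 - 41613*(-11917/429035833)) = -1/(-57223/3510 + 495902121/429035833) = -1/(-22810101027049/1505915773830) = -1*(-1505915773830/22810101027049) = 1505915773830/22810101027049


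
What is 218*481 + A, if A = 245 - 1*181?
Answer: 104922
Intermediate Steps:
A = 64 (A = 245 - 181 = 64)
218*481 + A = 218*481 + 64 = 104858 + 64 = 104922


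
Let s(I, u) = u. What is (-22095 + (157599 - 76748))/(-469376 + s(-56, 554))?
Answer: -29378/234411 ≈ -0.12533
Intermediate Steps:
(-22095 + (157599 - 76748))/(-469376 + s(-56, 554)) = (-22095 + (157599 - 76748))/(-469376 + 554) = (-22095 + 80851)/(-468822) = 58756*(-1/468822) = -29378/234411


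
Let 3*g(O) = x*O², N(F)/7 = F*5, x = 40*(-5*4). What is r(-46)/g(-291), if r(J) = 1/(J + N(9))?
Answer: -1/6074450400 ≈ -1.6462e-10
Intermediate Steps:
x = -800 (x = 40*(-20) = -800)
N(F) = 35*F (N(F) = 7*(F*5) = 7*(5*F) = 35*F)
r(J) = 1/(315 + J) (r(J) = 1/(J + 35*9) = 1/(J + 315) = 1/(315 + J))
g(O) = -800*O²/3 (g(O) = (-800*O²)/3 = -800*O²/3)
r(-46)/g(-291) = 1/((315 - 46)*((-800/3*(-291)²))) = 1/(269*((-800/3*84681))) = (1/269)/(-22581600) = (1/269)*(-1/22581600) = -1/6074450400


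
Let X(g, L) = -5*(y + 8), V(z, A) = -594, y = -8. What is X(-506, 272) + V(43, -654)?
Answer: -594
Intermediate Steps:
X(g, L) = 0 (X(g, L) = -5*(-8 + 8) = -5*0 = 0)
X(-506, 272) + V(43, -654) = 0 - 594 = -594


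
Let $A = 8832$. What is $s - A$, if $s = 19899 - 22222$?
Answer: $-11155$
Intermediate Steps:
$s = -2323$
$s - A = -2323 - 8832 = -11155$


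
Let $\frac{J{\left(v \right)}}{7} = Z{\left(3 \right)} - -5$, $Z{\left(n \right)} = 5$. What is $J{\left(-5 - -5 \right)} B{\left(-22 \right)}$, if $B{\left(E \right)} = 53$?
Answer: $3710$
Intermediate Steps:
$J{\left(v \right)} = 70$ ($J{\left(v \right)} = 7 \left(5 - -5\right) = 7 \left(5 + 5\right) = 7 \cdot 10 = 70$)
$J{\left(-5 - -5 \right)} B{\left(-22 \right)} = 70 \cdot 53 = 3710$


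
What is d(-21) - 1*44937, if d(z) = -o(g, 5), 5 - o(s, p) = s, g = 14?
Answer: -44928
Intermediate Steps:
o(s, p) = 5 - s
d(z) = 9 (d(z) = -(5 - 1*14) = -(5 - 14) = -1*(-9) = 9)
d(-21) - 1*44937 = 9 - 1*44937 = 9 - 44937 = -44928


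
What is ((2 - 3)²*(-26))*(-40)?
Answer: 1040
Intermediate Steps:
((2 - 3)²*(-26))*(-40) = ((-1)²*(-26))*(-40) = (1*(-26))*(-40) = -26*(-40) = 1040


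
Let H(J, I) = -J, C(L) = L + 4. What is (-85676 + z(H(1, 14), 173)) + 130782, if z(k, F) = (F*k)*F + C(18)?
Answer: 15199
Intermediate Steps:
C(L) = 4 + L
z(k, F) = 22 + k*F² (z(k, F) = (F*k)*F + (4 + 18) = k*F² + 22 = 22 + k*F²)
(-85676 + z(H(1, 14), 173)) + 130782 = (-85676 + (22 - 1*1*173²)) + 130782 = (-85676 + (22 - 1*29929)) + 130782 = (-85676 + (22 - 29929)) + 130782 = (-85676 - 29907) + 130782 = -115583 + 130782 = 15199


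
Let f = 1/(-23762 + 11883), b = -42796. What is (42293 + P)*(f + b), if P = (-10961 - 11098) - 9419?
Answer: -785437343325/1697 ≈ -4.6284e+8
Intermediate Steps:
P = -31478 (P = -22059 - 9419 = -31478)
f = -1/11879 (f = 1/(-11879) = -1/11879 ≈ -8.4182e-5)
(42293 + P)*(f + b) = (42293 - 31478)*(-1/11879 - 42796) = 10815*(-508373685/11879) = -785437343325/1697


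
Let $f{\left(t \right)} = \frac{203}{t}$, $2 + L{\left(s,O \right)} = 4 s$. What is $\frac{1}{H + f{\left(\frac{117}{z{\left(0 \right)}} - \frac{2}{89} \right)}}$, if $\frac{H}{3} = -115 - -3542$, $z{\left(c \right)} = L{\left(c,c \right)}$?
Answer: $\frac{10417}{107061043} \approx 9.73 \cdot 10^{-5}$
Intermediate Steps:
$L{\left(s,O \right)} = -2 + 4 s$
$z{\left(c \right)} = -2 + 4 c$
$H = 10281$ ($H = 3 \left(-115 - -3542\right) = 3 \left(-115 + 3542\right) = 3 \cdot 3427 = 10281$)
$\frac{1}{H + f{\left(\frac{117}{z{\left(0 \right)}} - \frac{2}{89} \right)}} = \frac{1}{10281 + \frac{203}{\frac{117}{-2 + 4 \cdot 0} - \frac{2}{89}}} = \frac{1}{10281 + \frac{203}{\frac{117}{-2 + 0} - \frac{2}{89}}} = \frac{1}{10281 + \frac{203}{\frac{117}{-2} - \frac{2}{89}}} = \frac{1}{10281 + \frac{203}{117 \left(- \frac{1}{2}\right) - \frac{2}{89}}} = \frac{1}{10281 + \frac{203}{- \frac{117}{2} - \frac{2}{89}}} = \frac{1}{10281 + \frac{203}{- \frac{10417}{178}}} = \frac{1}{10281 + 203 \left(- \frac{178}{10417}\right)} = \frac{1}{10281 - \frac{36134}{10417}} = \frac{1}{\frac{107061043}{10417}} = \frac{10417}{107061043}$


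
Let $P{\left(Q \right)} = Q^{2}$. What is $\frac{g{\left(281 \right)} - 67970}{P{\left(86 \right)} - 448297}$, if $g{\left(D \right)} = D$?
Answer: $\frac{7521}{48989} \approx 0.15352$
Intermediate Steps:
$\frac{g{\left(281 \right)} - 67970}{P{\left(86 \right)} - 448297} = \frac{281 - 67970}{86^{2} - 448297} = - \frac{67689}{7396 - 448297} = - \frac{67689}{-440901} = \left(-67689\right) \left(- \frac{1}{440901}\right) = \frac{7521}{48989}$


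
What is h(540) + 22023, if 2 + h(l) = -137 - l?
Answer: 21344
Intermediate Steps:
h(l) = -139 - l (h(l) = -2 + (-137 - l) = -139 - l)
h(540) + 22023 = (-139 - 1*540) + 22023 = (-139 - 540) + 22023 = -679 + 22023 = 21344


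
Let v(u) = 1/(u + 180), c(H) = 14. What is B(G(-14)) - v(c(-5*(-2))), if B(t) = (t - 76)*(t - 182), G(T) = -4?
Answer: 2886719/194 ≈ 14880.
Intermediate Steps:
B(t) = (-182 + t)*(-76 + t) (B(t) = (-76 + t)*(-182 + t) = (-182 + t)*(-76 + t))
v(u) = 1/(180 + u)
B(G(-14)) - v(c(-5*(-2))) = (13832 + (-4)**2 - 258*(-4)) - 1/(180 + 14) = (13832 + 16 + 1032) - 1/194 = 14880 - 1*1/194 = 14880 - 1/194 = 2886719/194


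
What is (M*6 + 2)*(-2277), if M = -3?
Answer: 36432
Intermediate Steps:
(M*6 + 2)*(-2277) = (-3*6 + 2)*(-2277) = (-18 + 2)*(-2277) = -16*(-2277) = 36432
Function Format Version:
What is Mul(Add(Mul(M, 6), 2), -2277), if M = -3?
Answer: 36432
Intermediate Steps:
Mul(Add(Mul(M, 6), 2), -2277) = Mul(Add(Mul(-3, 6), 2), -2277) = Mul(Add(-18, 2), -2277) = Mul(-16, -2277) = 36432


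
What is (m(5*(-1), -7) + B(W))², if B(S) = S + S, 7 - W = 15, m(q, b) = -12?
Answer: 784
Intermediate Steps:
W = -8 (W = 7 - 1*15 = 7 - 15 = -8)
B(S) = 2*S
(m(5*(-1), -7) + B(W))² = (-12 + 2*(-8))² = (-12 - 16)² = (-28)² = 784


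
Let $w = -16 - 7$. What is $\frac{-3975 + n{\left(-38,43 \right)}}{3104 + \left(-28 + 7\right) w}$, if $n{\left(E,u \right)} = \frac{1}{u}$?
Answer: $- \frac{170924}{154241} \approx -1.1082$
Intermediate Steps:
$w = -23$ ($w = -16 - 7 = -23$)
$\frac{-3975 + n{\left(-38,43 \right)}}{3104 + \left(-28 + 7\right) w} = \frac{-3975 + \frac{1}{43}}{3104 + \left(-28 + 7\right) \left(-23\right)} = \frac{-3975 + \frac{1}{43}}{3104 - -483} = - \frac{170924}{43 \left(3104 + 483\right)} = - \frac{170924}{43 \cdot 3587} = \left(- \frac{170924}{43}\right) \frac{1}{3587} = - \frac{170924}{154241}$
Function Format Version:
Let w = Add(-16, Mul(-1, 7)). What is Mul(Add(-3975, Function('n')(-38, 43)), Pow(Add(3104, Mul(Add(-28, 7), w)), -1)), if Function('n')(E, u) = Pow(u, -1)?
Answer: Rational(-170924, 154241) ≈ -1.1082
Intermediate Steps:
w = -23 (w = Add(-16, -7) = -23)
Mul(Add(-3975, Function('n')(-38, 43)), Pow(Add(3104, Mul(Add(-28, 7), w)), -1)) = Mul(Add(-3975, Pow(43, -1)), Pow(Add(3104, Mul(Add(-28, 7), -23)), -1)) = Mul(Add(-3975, Rational(1, 43)), Pow(Add(3104, Mul(-21, -23)), -1)) = Mul(Rational(-170924, 43), Pow(Add(3104, 483), -1)) = Mul(Rational(-170924, 43), Pow(3587, -1)) = Mul(Rational(-170924, 43), Rational(1, 3587)) = Rational(-170924, 154241)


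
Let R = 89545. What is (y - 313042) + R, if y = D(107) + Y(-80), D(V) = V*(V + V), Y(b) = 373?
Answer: -200226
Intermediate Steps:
D(V) = 2*V² (D(V) = V*(2*V) = 2*V²)
y = 23271 (y = 2*107² + 373 = 2*11449 + 373 = 22898 + 373 = 23271)
(y - 313042) + R = (23271 - 313042) + 89545 = -289771 + 89545 = -200226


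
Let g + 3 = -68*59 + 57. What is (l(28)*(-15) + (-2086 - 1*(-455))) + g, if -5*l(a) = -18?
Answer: -5643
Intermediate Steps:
l(a) = 18/5 (l(a) = -1/5*(-18) = 18/5)
g = -3958 (g = -3 + (-68*59 + 57) = -3 + (-4012 + 57) = -3 - 3955 = -3958)
(l(28)*(-15) + (-2086 - 1*(-455))) + g = ((18/5)*(-15) + (-2086 - 1*(-455))) - 3958 = (-54 + (-2086 + 455)) - 3958 = (-54 - 1631) - 3958 = -1685 - 3958 = -5643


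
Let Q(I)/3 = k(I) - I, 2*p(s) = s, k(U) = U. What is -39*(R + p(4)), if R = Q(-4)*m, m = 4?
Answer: -78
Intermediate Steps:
p(s) = s/2
Q(I) = 0 (Q(I) = 3*(I - I) = 3*0 = 0)
R = 0 (R = 0*4 = 0)
-39*(R + p(4)) = -39*(0 + (½)*4) = -39*(0 + 2) = -39*2 = -78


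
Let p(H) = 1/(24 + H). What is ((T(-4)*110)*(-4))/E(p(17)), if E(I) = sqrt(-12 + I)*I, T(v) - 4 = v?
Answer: 0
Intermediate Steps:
T(v) = 4 + v
E(I) = I*sqrt(-12 + I)
((T(-4)*110)*(-4))/E(p(17)) = (((4 - 4)*110)*(-4))/((sqrt(-12 + 1/(24 + 17))/(24 + 17))) = ((0*110)*(-4))/((sqrt(-12 + 1/41)/41)) = (0*(-4))/((sqrt(-12 + 1/41)/41)) = 0/((sqrt(-491/41)/41)) = 0/(((I*sqrt(20131)/41)/41)) = 0/((I*sqrt(20131)/1681)) = 0*(-41*I*sqrt(20131)/491) = 0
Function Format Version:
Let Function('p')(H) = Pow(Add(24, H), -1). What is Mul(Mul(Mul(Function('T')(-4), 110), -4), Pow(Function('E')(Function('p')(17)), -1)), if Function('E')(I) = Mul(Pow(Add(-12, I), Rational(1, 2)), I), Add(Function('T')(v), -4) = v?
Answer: 0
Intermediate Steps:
Function('T')(v) = Add(4, v)
Function('E')(I) = Mul(I, Pow(Add(-12, I), Rational(1, 2)))
Mul(Mul(Mul(Function('T')(-4), 110), -4), Pow(Function('E')(Function('p')(17)), -1)) = Mul(Mul(Mul(Add(4, -4), 110), -4), Pow(Mul(Pow(Add(24, 17), -1), Pow(Add(-12, Pow(Add(24, 17), -1)), Rational(1, 2))), -1)) = Mul(Mul(Mul(0, 110), -4), Pow(Mul(Pow(41, -1), Pow(Add(-12, Pow(41, -1)), Rational(1, 2))), -1)) = Mul(Mul(0, -4), Pow(Mul(Rational(1, 41), Pow(Add(-12, Rational(1, 41)), Rational(1, 2))), -1)) = Mul(0, Pow(Mul(Rational(1, 41), Pow(Rational(-491, 41), Rational(1, 2))), -1)) = Mul(0, Pow(Mul(Rational(1, 41), Mul(Rational(1, 41), I, Pow(20131, Rational(1, 2)))), -1)) = Mul(0, Pow(Mul(Rational(1, 1681), I, Pow(20131, Rational(1, 2))), -1)) = Mul(0, Mul(Rational(-41, 491), I, Pow(20131, Rational(1, 2)))) = 0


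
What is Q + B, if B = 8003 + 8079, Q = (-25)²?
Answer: 16707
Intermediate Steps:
Q = 625
B = 16082
Q + B = 625 + 16082 = 16707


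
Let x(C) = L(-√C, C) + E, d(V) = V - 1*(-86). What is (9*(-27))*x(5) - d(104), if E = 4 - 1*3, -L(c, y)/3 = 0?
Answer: -433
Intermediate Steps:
L(c, y) = 0 (L(c, y) = -3*0 = 0)
d(V) = 86 + V (d(V) = V + 86 = 86 + V)
E = 1 (E = 4 - 3 = 1)
x(C) = 1 (x(C) = 0 + 1 = 1)
(9*(-27))*x(5) - d(104) = (9*(-27))*1 - (86 + 104) = -243*1 - 1*190 = -243 - 190 = -433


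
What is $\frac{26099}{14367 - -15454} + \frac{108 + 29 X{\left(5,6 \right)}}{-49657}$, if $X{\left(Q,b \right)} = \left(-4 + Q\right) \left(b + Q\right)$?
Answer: $\frac{1283264476}{1480821397} \approx 0.86659$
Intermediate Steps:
$X{\left(Q,b \right)} = \left(-4 + Q\right) \left(Q + b\right)$
$\frac{26099}{14367 - -15454} + \frac{108 + 29 X{\left(5,6 \right)}}{-49657} = \frac{26099}{14367 - -15454} + \frac{108 + 29 \left(5^{2} - 20 - 24 + 5 \cdot 6\right)}{-49657} = \frac{26099}{14367 + 15454} + \left(108 + 29 \left(25 - 20 - 24 + 30\right)\right) \left(- \frac{1}{49657}\right) = \frac{26099}{29821} + \left(108 + 29 \cdot 11\right) \left(- \frac{1}{49657}\right) = 26099 \cdot \frac{1}{29821} + \left(108 + 319\right) \left(- \frac{1}{49657}\right) = \frac{26099}{29821} + 427 \left(- \frac{1}{49657}\right) = \frac{26099}{29821} - \frac{427}{49657} = \frac{1283264476}{1480821397}$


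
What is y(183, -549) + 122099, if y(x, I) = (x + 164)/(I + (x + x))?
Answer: 22343770/183 ≈ 1.2210e+5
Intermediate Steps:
y(x, I) = (164 + x)/(I + 2*x)
y(183, -549) + 122099 = (164 + 183)/(-549 + 2*183) + 122099 = 347/(-549 + 366) + 122099 = 347/(-183) + 122099 = -1/183*347 + 122099 = -347/183 + 122099 = 22343770/183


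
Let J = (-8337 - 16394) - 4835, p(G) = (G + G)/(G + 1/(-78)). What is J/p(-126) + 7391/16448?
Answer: -597464104297/40412736 ≈ -14784.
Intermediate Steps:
p(G) = 2*G/(-1/78 + G) (p(G) = (2*G)/(G - 1/78) = (2*G)/(-1/78 + G) = 2*G/(-1/78 + G))
J = -29566 (J = -24731 - 4835 = -29566)
J/p(-126) + 7391/16448 = -29566/(156*(-126)/(-1 + 78*(-126))) + 7391/16448 = -29566/(156*(-126)/(-1 - 9828)) + 7391*(1/16448) = -29566/(156*(-126)/(-9829)) + 7391/16448 = -29566/(156*(-126)*(-1/9829)) + 7391/16448 = -29566/19656/9829 + 7391/16448 = -29566*9829/19656 + 7391/16448 = -145302107/9828 + 7391/16448 = -597464104297/40412736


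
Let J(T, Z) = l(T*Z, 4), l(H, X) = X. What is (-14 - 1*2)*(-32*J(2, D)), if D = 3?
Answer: 2048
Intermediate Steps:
J(T, Z) = 4
(-14 - 1*2)*(-32*J(2, D)) = (-14 - 1*2)*(-32*4) = (-14 - 2)*(-128) = -16*(-128) = 2048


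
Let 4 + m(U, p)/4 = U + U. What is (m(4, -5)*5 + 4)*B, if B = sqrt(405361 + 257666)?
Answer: 84*sqrt(663027) ≈ 68398.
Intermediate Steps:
m(U, p) = -16 + 8*U (m(U, p) = -16 + 4*(U + U) = -16 + 4*(2*U) = -16 + 8*U)
B = sqrt(663027) ≈ 814.26
(m(4, -5)*5 + 4)*B = ((-16 + 8*4)*5 + 4)*sqrt(663027) = ((-16 + 32)*5 + 4)*sqrt(663027) = (16*5 + 4)*sqrt(663027) = (80 + 4)*sqrt(663027) = 84*sqrt(663027)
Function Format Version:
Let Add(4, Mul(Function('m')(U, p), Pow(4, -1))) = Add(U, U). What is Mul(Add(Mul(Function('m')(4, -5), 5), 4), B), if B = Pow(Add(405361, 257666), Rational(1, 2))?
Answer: Mul(84, Pow(663027, Rational(1, 2))) ≈ 68398.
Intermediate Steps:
Function('m')(U, p) = Add(-16, Mul(8, U)) (Function('m')(U, p) = Add(-16, Mul(4, Add(U, U))) = Add(-16, Mul(4, Mul(2, U))) = Add(-16, Mul(8, U)))
B = Pow(663027, Rational(1, 2)) ≈ 814.26
Mul(Add(Mul(Function('m')(4, -5), 5), 4), B) = Mul(Add(Mul(Add(-16, Mul(8, 4)), 5), 4), Pow(663027, Rational(1, 2))) = Mul(Add(Mul(Add(-16, 32), 5), 4), Pow(663027, Rational(1, 2))) = Mul(Add(Mul(16, 5), 4), Pow(663027, Rational(1, 2))) = Mul(Add(80, 4), Pow(663027, Rational(1, 2))) = Mul(84, Pow(663027, Rational(1, 2)))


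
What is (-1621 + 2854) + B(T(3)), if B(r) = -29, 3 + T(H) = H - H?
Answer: 1204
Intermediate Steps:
T(H) = -3 (T(H) = -3 + (H - H) = -3 + 0 = -3)
(-1621 + 2854) + B(T(3)) = (-1621 + 2854) - 29 = 1233 - 29 = 1204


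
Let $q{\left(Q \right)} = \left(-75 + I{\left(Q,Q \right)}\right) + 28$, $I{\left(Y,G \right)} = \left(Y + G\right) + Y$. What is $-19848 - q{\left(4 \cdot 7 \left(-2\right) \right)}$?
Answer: $-19633$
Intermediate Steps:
$I{\left(Y,G \right)} = G + 2 Y$ ($I{\left(Y,G \right)} = \left(G + Y\right) + Y = G + 2 Y$)
$q{\left(Q \right)} = -47 + 3 Q$ ($q{\left(Q \right)} = \left(-75 + \left(Q + 2 Q\right)\right) + 28 = \left(-75 + 3 Q\right) + 28 = -47 + 3 Q$)
$-19848 - q{\left(4 \cdot 7 \left(-2\right) \right)} = -19848 - \left(-47 + 3 \cdot 4 \cdot 7 \left(-2\right)\right) = -19848 - \left(-47 + 3 \cdot 28 \left(-2\right)\right) = -19848 - \left(-47 + 3 \left(-56\right)\right) = -19848 - \left(-47 - 168\right) = -19848 - -215 = -19848 + 215 = -19633$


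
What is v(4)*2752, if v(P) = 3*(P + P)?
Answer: 66048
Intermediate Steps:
v(P) = 6*P (v(P) = 3*(2*P) = 6*P)
v(4)*2752 = (6*4)*2752 = 24*2752 = 66048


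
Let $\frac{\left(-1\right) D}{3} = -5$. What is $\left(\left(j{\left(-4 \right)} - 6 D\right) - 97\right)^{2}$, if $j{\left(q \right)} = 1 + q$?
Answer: $36100$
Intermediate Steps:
$D = 15$ ($D = \left(-3\right) \left(-5\right) = 15$)
$\left(\left(j{\left(-4 \right)} - 6 D\right) - 97\right)^{2} = \left(\left(\left(1 - 4\right) - 90\right) - 97\right)^{2} = \left(\left(-3 - 90\right) - 97\right)^{2} = \left(-93 - 97\right)^{2} = \left(-190\right)^{2} = 36100$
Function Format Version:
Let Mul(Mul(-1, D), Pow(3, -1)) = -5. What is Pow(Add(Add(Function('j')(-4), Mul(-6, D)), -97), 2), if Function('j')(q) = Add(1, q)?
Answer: 36100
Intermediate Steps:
D = 15 (D = Mul(-3, -5) = 15)
Pow(Add(Add(Function('j')(-4), Mul(-6, D)), -97), 2) = Pow(Add(Add(Add(1, -4), Mul(-6, 15)), -97), 2) = Pow(Add(Add(-3, -90), -97), 2) = Pow(Add(-93, -97), 2) = Pow(-190, 2) = 36100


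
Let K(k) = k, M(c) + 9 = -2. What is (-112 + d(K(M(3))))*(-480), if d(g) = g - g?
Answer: 53760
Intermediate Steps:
M(c) = -11 (M(c) = -9 - 2 = -11)
d(g) = 0
(-112 + d(K(M(3))))*(-480) = (-112 + 0)*(-480) = -112*(-480) = 53760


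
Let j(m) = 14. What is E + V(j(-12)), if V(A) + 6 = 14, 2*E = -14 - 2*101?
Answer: -100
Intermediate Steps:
E = -108 (E = (-14 - 2*101)/2 = (-14 - 202)/2 = (½)*(-216) = -108)
V(A) = 8 (V(A) = -6 + 14 = 8)
E + V(j(-12)) = -108 + 8 = -100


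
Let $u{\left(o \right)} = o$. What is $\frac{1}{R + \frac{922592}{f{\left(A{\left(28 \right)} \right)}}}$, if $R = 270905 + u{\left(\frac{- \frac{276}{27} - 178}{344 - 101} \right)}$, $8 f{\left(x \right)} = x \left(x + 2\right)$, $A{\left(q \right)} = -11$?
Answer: $\frac{2187}{755514709} \approx 2.8947 \cdot 10^{-6}$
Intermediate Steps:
$f{\left(x \right)} = \frac{x \left(2 + x\right)}{8}$ ($f{\left(x \right)} = \frac{x \left(x + 2\right)}{8} = \frac{x \left(2 + x\right)}{8}$)
$R = \frac{592467541}{2187}$ ($R = 270905 + \frac{- \frac{276}{27} - 178}{344 - 101} = 270905 + \frac{\left(-276\right) \frac{1}{27} - 178}{243} = 270905 + \left(- \frac{92}{9} - 178\right) \frac{1}{243} = 270905 - \frac{1694}{2187} = \frac{592467541}{2187} \approx 2.709 \cdot 10^{5}$)
$\frac{1}{R + \frac{922592}{f{\left(A{\left(28 \right)} \right)}}} = \frac{1}{\frac{592467541}{2187} + \frac{922592}{\frac{1}{8} \left(-11\right) \left(2 - 11\right)}} = \frac{1}{\frac{592467541}{2187} + \frac{922592}{\frac{1}{8} \left(-11\right) \left(-9\right)}} = \frac{1}{\frac{592467541}{2187} + \frac{922592}{\frac{99}{8}}} = \frac{1}{\frac{592467541}{2187} + 922592 \cdot \frac{8}{99}} = \frac{1}{\frac{592467541}{2187} + \frac{670976}{9}} = \frac{1}{\frac{755514709}{2187}} = \frac{2187}{755514709}$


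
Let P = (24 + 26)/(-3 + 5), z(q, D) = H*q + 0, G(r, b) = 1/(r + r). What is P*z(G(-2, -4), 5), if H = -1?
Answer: 25/4 ≈ 6.2500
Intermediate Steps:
G(r, b) = 1/(2*r)
z(q, D) = -q (z(q, D) = -q + 0 = -q)
P = 25 (P = 50/2 = 50*(½) = 25)
P*z(G(-2, -4), 5) = 25*(-1/(2*(-2))) = 25*(-(-1)/(2*2)) = 25*(-1*(-¼)) = 25*(¼) = 25/4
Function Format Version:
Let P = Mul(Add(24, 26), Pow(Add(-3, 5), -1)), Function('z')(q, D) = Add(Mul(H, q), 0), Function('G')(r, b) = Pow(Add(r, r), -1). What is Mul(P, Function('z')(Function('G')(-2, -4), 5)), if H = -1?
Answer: Rational(25, 4) ≈ 6.2500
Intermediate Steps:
Function('G')(r, b) = Mul(Rational(1, 2), Pow(r, -1)) (Function('G')(r, b) = Pow(Mul(2, r), -1) = Mul(Rational(1, 2), Pow(r, -1)))
Function('z')(q, D) = Mul(-1, q) (Function('z')(q, D) = Add(Mul(-1, q), 0) = Mul(-1, q))
P = 25 (P = Mul(50, Pow(2, -1)) = Mul(50, Rational(1, 2)) = 25)
Mul(P, Function('z')(Function('G')(-2, -4), 5)) = Mul(25, Mul(-1, Mul(Rational(1, 2), Pow(-2, -1)))) = Mul(25, Mul(-1, Mul(Rational(1, 2), Rational(-1, 2)))) = Mul(25, Mul(-1, Rational(-1, 4))) = Mul(25, Rational(1, 4)) = Rational(25, 4)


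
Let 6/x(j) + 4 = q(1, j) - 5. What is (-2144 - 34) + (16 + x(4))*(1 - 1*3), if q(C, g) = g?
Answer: -11038/5 ≈ -2207.6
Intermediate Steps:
x(j) = 6/(-9 + j) (x(j) = 6/(-4 + (j - 5)) = 6/(-4 + (-5 + j)) = 6/(-9 + j))
(-2144 - 34) + (16 + x(4))*(1 - 1*3) = (-2144 - 34) + (16 + 6/(-9 + 4))*(1 - 1*3) = -2178 + (16 + 6/(-5))*(1 - 3) = -2178 + (16 + 6*(-1/5))*(-2) = -2178 + (16 - 6/5)*(-2) = -2178 + (74/5)*(-2) = -2178 - 148/5 = -11038/5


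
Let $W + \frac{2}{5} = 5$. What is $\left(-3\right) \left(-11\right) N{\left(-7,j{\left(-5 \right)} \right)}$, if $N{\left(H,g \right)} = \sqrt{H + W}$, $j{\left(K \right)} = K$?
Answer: $\frac{66 i \sqrt{15}}{5} \approx 51.123 i$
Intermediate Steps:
$W = \frac{23}{5}$ ($W = - \frac{2}{5} + 5 = \frac{23}{5} \approx 4.6$)
$N{\left(H,g \right)} = \sqrt{\frac{23}{5} + H}$ ($N{\left(H,g \right)} = \sqrt{H + \frac{23}{5}} = \sqrt{\frac{23}{5} + H}$)
$\left(-3\right) \left(-11\right) N{\left(-7,j{\left(-5 \right)} \right)} = \left(-3\right) \left(-11\right) \frac{\sqrt{115 + 25 \left(-7\right)}}{5} = 33 \frac{\sqrt{115 - 175}}{5} = 33 \frac{\sqrt{-60}}{5} = 33 \frac{2 i \sqrt{15}}{5} = \frac{66 i \sqrt{15}}{5}$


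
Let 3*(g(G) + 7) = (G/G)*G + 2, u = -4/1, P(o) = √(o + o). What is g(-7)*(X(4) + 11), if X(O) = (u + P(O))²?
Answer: -910/3 + 416*√2/3 ≈ -107.23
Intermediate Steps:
P(o) = √2*√o (P(o) = √(2*o) = √2*√o)
u = -4 (u = -4*1 = -4)
X(O) = (-4 + √2*√O)²
g(G) = -19/3 + G/3 (g(G) = -7 + ((G/G)*G + 2)/3 = -7 + (1*G + 2)/3 = -7 + (G + 2)/3 = -7 + (2 + G)/3 = -7 + (⅔ + G/3) = -19/3 + G/3)
g(-7)*(X(4) + 11) = (-19/3 + (⅓)*(-7))*((-4 + √2*√4)² + 11) = (-19/3 - 7/3)*((-4 + √2*2)² + 11) = -26*((-4 + 2*√2)² + 11)/3 = -26*(11 + (-4 + 2*√2)²)/3 = -286/3 - 26*(-4 + 2*√2)²/3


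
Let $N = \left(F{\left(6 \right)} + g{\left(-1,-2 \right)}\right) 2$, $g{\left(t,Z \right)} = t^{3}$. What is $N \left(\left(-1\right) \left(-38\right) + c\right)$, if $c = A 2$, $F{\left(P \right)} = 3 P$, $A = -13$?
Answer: $408$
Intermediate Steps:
$N = 34$ ($N = \left(3 \cdot 6 + \left(-1\right)^{3}\right) 2 = \left(18 - 1\right) 2 = 17 \cdot 2 = 34$)
$c = -26$ ($c = \left(-13\right) 2 = -26$)
$N \left(\left(-1\right) \left(-38\right) + c\right) = 34 \left(\left(-1\right) \left(-38\right) - 26\right) = 34 \left(38 - 26\right) = 34 \cdot 12 = 408$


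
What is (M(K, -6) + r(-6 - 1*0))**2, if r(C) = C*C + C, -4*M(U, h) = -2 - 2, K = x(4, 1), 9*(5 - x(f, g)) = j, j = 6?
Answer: 961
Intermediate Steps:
x(f, g) = 13/3 (x(f, g) = 5 - 1/9*6 = 5 - 2/3 = 13/3)
K = 13/3 ≈ 4.3333
M(U, h) = 1 (M(U, h) = -(-2 - 2)/4 = -1/4*(-4) = 1)
r(C) = C + C**2 (r(C) = C**2 + C = C + C**2)
(M(K, -6) + r(-6 - 1*0))**2 = (1 + (-6 - 1*0)*(1 + (-6 - 1*0)))**2 = (1 + (-6 + 0)*(1 + (-6 + 0)))**2 = (1 - 6*(1 - 6))**2 = (1 - 6*(-5))**2 = (1 + 30)**2 = 31**2 = 961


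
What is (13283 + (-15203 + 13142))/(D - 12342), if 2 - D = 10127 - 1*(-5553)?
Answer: -5611/14010 ≈ -0.40050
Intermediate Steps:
D = -15678 (D = 2 - (10127 - 1*(-5553)) = 2 - (10127 + 5553) = 2 - 1*15680 = 2 - 15680 = -15678)
(13283 + (-15203 + 13142))/(D - 12342) = (13283 + (-15203 + 13142))/(-15678 - 12342) = (13283 - 2061)/(-28020) = 11222*(-1/28020) = -5611/14010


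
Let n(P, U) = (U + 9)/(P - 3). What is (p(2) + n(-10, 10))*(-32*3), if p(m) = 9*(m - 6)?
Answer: 46752/13 ≈ 3596.3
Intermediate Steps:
n(P, U) = (9 + U)/(-3 + P)
p(m) = -54 + 9*m (p(m) = 9*(-6 + m) = -54 + 9*m)
(p(2) + n(-10, 10))*(-32*3) = ((-54 + 9*2) + (9 + 10)/(-3 - 10))*(-32*3) = ((-54 + 18) + 19/(-13))*(-96) = (-36 - 1/13*19)*(-96) = (-36 - 19/13)*(-96) = -487/13*(-96) = 46752/13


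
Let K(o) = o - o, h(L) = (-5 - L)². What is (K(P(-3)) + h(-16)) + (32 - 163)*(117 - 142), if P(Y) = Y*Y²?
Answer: 3396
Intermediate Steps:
P(Y) = Y³
K(o) = 0
(K(P(-3)) + h(-16)) + (32 - 163)*(117 - 142) = (0 + (5 - 16)²) + (32 - 163)*(117 - 142) = (0 + (-11)²) - 131*(-25) = (0 + 121) + 3275 = 121 + 3275 = 3396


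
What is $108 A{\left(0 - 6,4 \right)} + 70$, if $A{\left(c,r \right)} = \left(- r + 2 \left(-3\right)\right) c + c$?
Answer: $5902$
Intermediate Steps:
$A{\left(c,r \right)} = c + c \left(-6 - r\right)$ ($A{\left(c,r \right)} = \left(- r - 6\right) c + c = \left(-6 - r\right) c + c = c \left(-6 - r\right) + c = c + c \left(-6 - r\right)$)
$108 A{\left(0 - 6,4 \right)} + 70 = 108 \left(- \left(0 - 6\right) \left(5 + 4\right)\right) + 70 = 108 \left(\left(-1\right) \left(-6\right) 9\right) + 70 = 108 \cdot 54 + 70 = 5832 + 70 = 5902$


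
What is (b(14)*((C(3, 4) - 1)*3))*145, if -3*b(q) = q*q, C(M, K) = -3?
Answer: 113680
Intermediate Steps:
b(q) = -q²/3 (b(q) = -q*q/3 = -q²/3)
(b(14)*((C(3, 4) - 1)*3))*145 = ((-⅓*14²)*((-3 - 1)*3))*145 = ((-⅓*196)*(-4*3))*145 = -196/3*(-12)*145 = 784*145 = 113680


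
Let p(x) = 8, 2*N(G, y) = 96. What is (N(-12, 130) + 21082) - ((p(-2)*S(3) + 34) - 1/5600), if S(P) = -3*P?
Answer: 118540801/5600 ≈ 21168.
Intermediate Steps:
N(G, y) = 48 (N(G, y) = (½)*96 = 48)
(N(-12, 130) + 21082) - ((p(-2)*S(3) + 34) - 1/5600) = (48 + 21082) - ((8*(-3*3) + 34) - 1/5600) = 21130 - ((8*(-9) + 34) - 1*1/5600) = 21130 - ((-72 + 34) - 1/5600) = 21130 - (-38 - 1/5600) = 21130 - 1*(-212801/5600) = 21130 + 212801/5600 = 118540801/5600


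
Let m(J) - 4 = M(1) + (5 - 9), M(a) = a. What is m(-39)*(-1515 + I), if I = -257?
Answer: -1772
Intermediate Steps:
m(J) = 1 (m(J) = 4 + (1 + (5 - 9)) = 4 + (1 - 4) = 4 - 3 = 1)
m(-39)*(-1515 + I) = 1*(-1515 - 257) = 1*(-1772) = -1772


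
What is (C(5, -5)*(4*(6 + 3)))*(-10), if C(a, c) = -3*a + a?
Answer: 3600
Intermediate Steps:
C(a, c) = -2*a
(C(5, -5)*(4*(6 + 3)))*(-10) = ((-2*5)*(4*(6 + 3)))*(-10) = -40*9*(-10) = -10*36*(-10) = -360*(-10) = 3600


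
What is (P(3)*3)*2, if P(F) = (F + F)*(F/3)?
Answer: 36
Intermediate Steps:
P(F) = 2*F²/3 (P(F) = (2*F)*(F*(⅓)) = (2*F)*(F/3) = 2*F²/3)
(P(3)*3)*2 = (((⅔)*3²)*3)*2 = (((⅔)*9)*3)*2 = (6*3)*2 = 18*2 = 36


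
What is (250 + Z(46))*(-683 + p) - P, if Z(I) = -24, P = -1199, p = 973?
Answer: 66739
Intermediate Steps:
(250 + Z(46))*(-683 + p) - P = (250 - 24)*(-683 + 973) - 1*(-1199) = 226*290 + 1199 = 65540 + 1199 = 66739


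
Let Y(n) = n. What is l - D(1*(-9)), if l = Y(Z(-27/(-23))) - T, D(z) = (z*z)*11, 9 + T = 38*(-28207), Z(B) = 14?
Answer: 1070998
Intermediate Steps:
T = -1071875 (T = -9 + 38*(-28207) = -9 - 1071866 = -1071875)
D(z) = 11*z² (D(z) = z²*11 = 11*z²)
l = 1071889 (l = 14 - 1*(-1071875) = 14 + 1071875 = 1071889)
l - D(1*(-9)) = 1071889 - 11*(1*(-9))² = 1071889 - 11*(-9)² = 1071889 - 11*81 = 1071889 - 1*891 = 1071889 - 891 = 1070998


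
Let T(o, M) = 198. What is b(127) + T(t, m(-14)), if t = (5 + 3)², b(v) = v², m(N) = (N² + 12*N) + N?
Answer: 16327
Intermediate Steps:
m(N) = N² + 13*N
t = 64 (t = 8² = 64)
b(127) + T(t, m(-14)) = 127² + 198 = 16129 + 198 = 16327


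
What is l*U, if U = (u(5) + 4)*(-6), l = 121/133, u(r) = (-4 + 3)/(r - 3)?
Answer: -363/19 ≈ -19.105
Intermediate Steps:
u(r) = -1/(-3 + r)
l = 121/133 (l = 121*(1/133) = 121/133 ≈ 0.90977)
U = -21 (U = (-1/(-3 + 5) + 4)*(-6) = (-1/2 + 4)*(-6) = (7/2)*(-6) = -21)
l*U = (121/133)*(-21) = -363/19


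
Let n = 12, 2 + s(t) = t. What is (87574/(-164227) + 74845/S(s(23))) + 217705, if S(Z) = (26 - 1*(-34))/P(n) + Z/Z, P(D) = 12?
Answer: 226809278581/985362 ≈ 2.3018e+5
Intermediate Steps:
s(t) = -2 + t
S(Z) = 6 (S(Z) = (26 - 1*(-34))/12 + Z/Z = (26 + 34)*(1/12) + 1 = 60*(1/12) + 1 = 5 + 1 = 6)
(87574/(-164227) + 74845/S(s(23))) + 217705 = (87574/(-164227) + 74845/6) + 217705 = (87574*(-1/164227) + 74845*(⅙)) + 217705 = (-87574/164227 + 74845/6) + 217705 = 12291044371/985362 + 217705 = 226809278581/985362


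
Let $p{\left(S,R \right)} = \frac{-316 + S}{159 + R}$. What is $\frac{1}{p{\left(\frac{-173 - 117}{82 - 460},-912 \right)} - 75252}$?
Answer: $- \frac{142317}{10709579305} \approx -1.3289 \cdot 10^{-5}$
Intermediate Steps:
$p{\left(S,R \right)} = \frac{-316 + S}{159 + R}$
$\frac{1}{p{\left(\frac{-173 - 117}{82 - 460},-912 \right)} - 75252} = \frac{1}{\frac{-316 + \frac{-173 - 117}{82 - 460}}{159 - 912} - 75252} = \frac{1}{\frac{-316 - \frac{290}{-378}}{-753} - 75252} = \frac{1}{- \frac{-316 - - \frac{145}{189}}{753} - 75252} = \frac{1}{- \frac{-316 + \frac{145}{189}}{753} - 75252} = \frac{1}{\left(- \frac{1}{753}\right) \left(- \frac{59579}{189}\right) - 75252} = \frac{1}{\frac{59579}{142317} - 75252} = \frac{1}{- \frac{10709579305}{142317}} = - \frac{142317}{10709579305}$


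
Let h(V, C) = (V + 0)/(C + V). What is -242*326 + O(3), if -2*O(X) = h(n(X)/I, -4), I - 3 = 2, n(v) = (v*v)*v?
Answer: -1104515/14 ≈ -78894.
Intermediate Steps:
n(v) = v³ (n(v) = v²*v = v³)
I = 5 (I = 3 + 2 = 5)
h(V, C) = V/(C + V)
O(X) = -X³/(10*(-4 + X³/5)) (O(X) = -X³/5/(2*(-4 + X³/5)) = -X³/(10*(-4 + X³/5)))
-242*326 + O(3) = -242*326 - 1*3³/(-40 + 2*3³) = -78892 - 1*27/(-40 + 2*27) = -78892 - 1*27/(-40 + 54) = -78892 - 1*27/14 = -78892 - 1*27*1/14 = -78892 - 27/14 = -1104515/14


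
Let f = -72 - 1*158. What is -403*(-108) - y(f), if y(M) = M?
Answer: 43754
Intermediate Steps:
f = -230 (f = -72 - 158 = -230)
-403*(-108) - y(f) = -403*(-108) - 1*(-230) = 43524 + 230 = 43754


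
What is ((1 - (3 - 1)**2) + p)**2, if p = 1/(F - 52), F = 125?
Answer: 47524/5329 ≈ 8.9180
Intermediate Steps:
p = 1/73 (p = 1/(125 - 52) = 1/73 ≈ 0.013699)
((1 - (3 - 1)**2) + p)**2 = ((1 - (3 - 1)**2) + 1/73)**2 = ((1 - 1*2**2) + 1/73)**2 = ((1 - 1*4) + 1/73)**2 = ((1 - 4) + 1/73)**2 = (-3 + 1/73)**2 = (-218/73)**2 = 47524/5329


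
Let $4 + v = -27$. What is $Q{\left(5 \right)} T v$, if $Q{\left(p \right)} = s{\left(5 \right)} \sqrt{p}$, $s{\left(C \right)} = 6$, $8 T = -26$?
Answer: $\frac{1209 \sqrt{5}}{2} \approx 1351.7$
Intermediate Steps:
$T = - \frac{13}{4}$ ($T = \frac{1}{8} \left(-26\right) = - \frac{13}{4} \approx -3.25$)
$v = -31$ ($v = -4 - 27 = -31$)
$Q{\left(p \right)} = 6 \sqrt{p}$
$Q{\left(5 \right)} T v = 6 \sqrt{5} \left(- \frac{13}{4}\right) \left(-31\right) = - \frac{39 \sqrt{5}}{2} \left(-31\right) = \frac{1209 \sqrt{5}}{2}$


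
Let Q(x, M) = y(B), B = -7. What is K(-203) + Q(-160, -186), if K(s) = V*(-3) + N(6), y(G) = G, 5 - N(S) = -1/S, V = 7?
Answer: -137/6 ≈ -22.833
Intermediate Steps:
N(S) = 5 + 1/S (N(S) = 5 - (-1)/S = 5 + 1/S)
Q(x, M) = -7
K(s) = -95/6 (K(s) = 7*(-3) + (5 + 1/6) = -21 + (5 + 1/6) = -21 + 31/6 = -95/6)
K(-203) + Q(-160, -186) = -95/6 - 7 = -137/6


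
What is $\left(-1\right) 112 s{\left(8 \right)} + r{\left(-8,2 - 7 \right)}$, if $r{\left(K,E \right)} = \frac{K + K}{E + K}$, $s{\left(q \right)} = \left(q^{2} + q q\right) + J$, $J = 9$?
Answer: $- \frac{199456}{13} \approx -15343.0$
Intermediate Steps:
$s{\left(q \right)} = 9 + 2 q^{2}$ ($s{\left(q \right)} = \left(q^{2} + q q\right) + 9 = \left(q^{2} + q^{2}\right) + 9 = 2 q^{2} + 9 = 9 + 2 q^{2}$)
$r{\left(K,E \right)} = \frac{2 K}{E + K}$
$\left(-1\right) 112 s{\left(8 \right)} + r{\left(-8,2 - 7 \right)} = \left(-1\right) 112 \left(9 + 2 \cdot 8^{2}\right) + 2 \left(-8\right) \frac{1}{\left(2 - 7\right) - 8} = - 112 \left(9 + 2 \cdot 64\right) + 2 \left(-8\right) \frac{1}{\left(2 - 7\right) - 8} = - 112 \left(9 + 128\right) + 2 \left(-8\right) \frac{1}{-5 - 8} = \left(-112\right) 137 + 2 \left(-8\right) \frac{1}{-13} = -15344 + 2 \left(-8\right) \left(- \frac{1}{13}\right) = -15344 + \frac{16}{13} = - \frac{199456}{13}$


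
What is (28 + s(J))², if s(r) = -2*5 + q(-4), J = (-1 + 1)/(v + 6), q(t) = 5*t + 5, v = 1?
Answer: 9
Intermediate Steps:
q(t) = 5 + 5*t
J = 0 (J = (-1 + 1)/(1 + 6) = 0/7 = 0*(⅐) = 0)
s(r) = -25 (s(r) = -2*5 + (5 + 5*(-4)) = -10 + (5 - 20) = -10 - 15 = -25)
(28 + s(J))² = (28 - 25)² = 3² = 9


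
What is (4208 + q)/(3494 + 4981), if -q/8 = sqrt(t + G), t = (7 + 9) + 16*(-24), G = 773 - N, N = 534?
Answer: 4208/8475 - 8*I*sqrt(129)/8475 ≈ 0.49652 - 0.010721*I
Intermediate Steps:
G = 239 (G = 773 - 1*534 = 773 - 534 = 239)
t = -368 (t = 16 - 384 = -368)
q = -8*I*sqrt(129) (q = -8*sqrt(-368 + 239) = -8*I*sqrt(129) ≈ -90.863*I)
(4208 + q)/(3494 + 4981) = (4208 - 8*I*sqrt(129))/(3494 + 4981) = (4208 - 8*I*sqrt(129))/8475 = (4208 - 8*I*sqrt(129))*(1/8475) = 4208/8475 - 8*I*sqrt(129)/8475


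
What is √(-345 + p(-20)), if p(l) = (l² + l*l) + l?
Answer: √435 ≈ 20.857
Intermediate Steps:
p(l) = l + 2*l² (p(l) = (l² + l²) + l = 2*l² + l = l + 2*l²)
√(-345 + p(-20)) = √(-345 - 20*(1 + 2*(-20))) = √(-345 - 20*(1 - 40)) = √(-345 - 20*(-39)) = √(-345 + 780) = √435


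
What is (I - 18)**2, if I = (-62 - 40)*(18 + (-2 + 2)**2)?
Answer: 3437316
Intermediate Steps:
I = -1836 (I = -102*(18 + 0**2) = -102*(18 + 0) = -102*18 = -1836)
(I - 18)**2 = (-1836 - 18)**2 = (-1854)**2 = 3437316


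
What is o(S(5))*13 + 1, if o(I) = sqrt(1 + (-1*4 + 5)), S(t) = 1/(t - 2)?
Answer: 1 + 13*sqrt(2) ≈ 19.385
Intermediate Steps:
S(t) = 1/(-2 + t)
o(I) = sqrt(2) (o(I) = sqrt(1 + (-4 + 5)) = sqrt(1 + 1) = sqrt(2))
o(S(5))*13 + 1 = sqrt(2)*13 + 1 = 13*sqrt(2) + 1 = 1 + 13*sqrt(2)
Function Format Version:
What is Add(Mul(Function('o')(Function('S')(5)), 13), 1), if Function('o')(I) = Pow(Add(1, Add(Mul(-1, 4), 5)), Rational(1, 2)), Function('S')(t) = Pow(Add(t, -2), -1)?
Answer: Add(1, Mul(13, Pow(2, Rational(1, 2)))) ≈ 19.385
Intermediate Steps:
Function('S')(t) = Pow(Add(-2, t), -1)
Function('o')(I) = Pow(2, Rational(1, 2)) (Function('o')(I) = Pow(Add(1, Add(-4, 5)), Rational(1, 2)) = Pow(Add(1, 1), Rational(1, 2)) = Pow(2, Rational(1, 2)))
Add(Mul(Function('o')(Function('S')(5)), 13), 1) = Add(Mul(Pow(2, Rational(1, 2)), 13), 1) = Add(Mul(13, Pow(2, Rational(1, 2))), 1) = Add(1, Mul(13, Pow(2, Rational(1, 2))))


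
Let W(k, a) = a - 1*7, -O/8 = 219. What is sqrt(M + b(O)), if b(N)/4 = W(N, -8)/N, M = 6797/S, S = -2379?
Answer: I*sqrt(340549524978)/347334 ≈ 1.6801*I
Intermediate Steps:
O = -1752 (O = -8*219 = -1752)
W(k, a) = -7 + a (W(k, a) = a - 7 = -7 + a)
M = -6797/2379 (M = 6797/(-2379) = 6797*(-1/2379) = -6797/2379 ≈ -2.8571)
b(N) = -60/N (b(N) = 4*((-7 - 8)/N) = 4*(-15/N) = -60/N)
sqrt(M + b(O)) = sqrt(-6797/2379 - 60/(-1752)) = sqrt(-6797/2379 - 60*(-1/1752)) = sqrt(-6797/2379 + 5/146) = sqrt(-980467/347334) = I*sqrt(340549524978)/347334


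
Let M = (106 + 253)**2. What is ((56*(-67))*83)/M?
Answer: -311416/128881 ≈ -2.4163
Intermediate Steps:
M = 128881 (M = 359**2 = 128881)
((56*(-67))*83)/M = ((56*(-67))*83)/128881 = -3752*83*(1/128881) = -311416*1/128881 = -311416/128881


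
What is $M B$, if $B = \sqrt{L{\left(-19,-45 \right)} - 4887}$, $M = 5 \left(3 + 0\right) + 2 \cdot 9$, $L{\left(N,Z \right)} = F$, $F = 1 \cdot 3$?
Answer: $66 i \sqrt{1221} \approx 2306.2 i$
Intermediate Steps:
$F = 3$
$L{\left(N,Z \right)} = 3$
$M = 33$ ($M = 5 \cdot 3 + 18 = 15 + 18 = 33$)
$B = 2 i \sqrt{1221}$ ($B = \sqrt{3 - 4887} = \sqrt{-4884} = 2 i \sqrt{1221} \approx 69.886 i$)
$M B = 33 \cdot 2 i \sqrt{1221} = 66 i \sqrt{1221}$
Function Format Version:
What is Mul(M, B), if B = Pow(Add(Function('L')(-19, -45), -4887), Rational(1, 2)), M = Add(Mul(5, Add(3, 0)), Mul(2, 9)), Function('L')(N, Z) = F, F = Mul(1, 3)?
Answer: Mul(66, I, Pow(1221, Rational(1, 2))) ≈ Mul(2306.2, I)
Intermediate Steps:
F = 3
Function('L')(N, Z) = 3
M = 33 (M = Add(Mul(5, 3), 18) = Add(15, 18) = 33)
B = Mul(2, I, Pow(1221, Rational(1, 2))) (B = Pow(Add(3, -4887), Rational(1, 2)) = Pow(-4884, Rational(1, 2)) = Mul(2, I, Pow(1221, Rational(1, 2))) ≈ Mul(69.886, I))
Mul(M, B) = Mul(33, Mul(2, I, Pow(1221, Rational(1, 2)))) = Mul(66, I, Pow(1221, Rational(1, 2)))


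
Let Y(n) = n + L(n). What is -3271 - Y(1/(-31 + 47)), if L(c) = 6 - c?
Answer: -3277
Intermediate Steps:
Y(n) = 6 (Y(n) = n + (6 - n) = 6)
-3271 - Y(1/(-31 + 47)) = -3271 - 1*6 = -3271 - 6 = -3277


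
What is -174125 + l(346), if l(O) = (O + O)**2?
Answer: 304739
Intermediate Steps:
l(O) = 4*O**2 (l(O) = (2*O)**2 = 4*O**2)
-174125 + l(346) = -174125 + 4*346**2 = -174125 + 4*119716 = -174125 + 478864 = 304739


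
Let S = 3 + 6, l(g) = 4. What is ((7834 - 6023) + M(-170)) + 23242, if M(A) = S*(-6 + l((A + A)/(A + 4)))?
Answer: 25035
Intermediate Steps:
S = 9
M(A) = -18 (M(A) = 9*(-6 + 4) = 9*(-2) = -18)
((7834 - 6023) + M(-170)) + 23242 = ((7834 - 6023) - 18) + 23242 = (1811 - 18) + 23242 = 1793 + 23242 = 25035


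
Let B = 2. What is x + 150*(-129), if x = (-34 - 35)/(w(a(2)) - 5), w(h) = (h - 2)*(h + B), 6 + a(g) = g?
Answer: -135519/7 ≈ -19360.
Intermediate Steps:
a(g) = -6 + g
w(h) = (-2 + h)*(2 + h) (w(h) = (h - 2)*(h + 2) = (-2 + h)*(2 + h))
x = -69/7 (x = (-34 - 35)/((-4 + (-6 + 2)²) - 5) = -69/((-4 + (-4)²) - 5) = -69/((-4 + 16) - 5) = -69/(12 - 5) = -69/7 ≈ -9.8571)
x + 150*(-129) = -69/7 + 150*(-129) = -69/7 - 19350 = -135519/7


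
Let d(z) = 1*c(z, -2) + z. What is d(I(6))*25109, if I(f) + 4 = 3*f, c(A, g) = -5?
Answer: 225981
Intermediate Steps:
I(f) = -4 + 3*f
d(z) = -5 + z (d(z) = 1*(-5) + z = -5 + z)
d(I(6))*25109 = (-5 + (-4 + 3*6))*25109 = (-5 + (-4 + 18))*25109 = (-5 + 14)*25109 = 9*25109 = 225981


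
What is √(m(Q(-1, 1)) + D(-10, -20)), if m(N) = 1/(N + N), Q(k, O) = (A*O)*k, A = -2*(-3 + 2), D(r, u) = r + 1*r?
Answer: 9*I/2 ≈ 4.5*I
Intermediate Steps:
D(r, u) = 2*r (D(r, u) = r + r = 2*r)
A = 2 (A = -2*(-1) = 2)
Q(k, O) = 2*O*k (Q(k, O) = (2*O)*k = 2*O*k)
m(N) = 1/(2*N)
√(m(Q(-1, 1)) + D(-10, -20)) = √(1/(2*((2*1*(-1)))) + 2*(-10)) = √((½)/(-2) - 20) = √((½)*(-½) - 20) = √(-¼ - 20) = √(-81/4) = 9*I/2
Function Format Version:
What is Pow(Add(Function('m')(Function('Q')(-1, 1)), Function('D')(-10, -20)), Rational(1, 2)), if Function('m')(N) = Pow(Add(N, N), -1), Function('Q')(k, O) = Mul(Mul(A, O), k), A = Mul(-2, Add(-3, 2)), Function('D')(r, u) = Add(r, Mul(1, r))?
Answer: Mul(Rational(9, 2), I) ≈ Mul(4.5000, I)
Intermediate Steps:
Function('D')(r, u) = Mul(2, r) (Function('D')(r, u) = Add(r, r) = Mul(2, r))
A = 2 (A = Mul(-2, -1) = 2)
Function('Q')(k, O) = Mul(2, O, k) (Function('Q')(k, O) = Mul(Mul(2, O), k) = Mul(2, O, k))
Function('m')(N) = Mul(Rational(1, 2), Pow(N, -1)) (Function('m')(N) = Pow(Mul(2, N), -1) = Mul(Rational(1, 2), Pow(N, -1)))
Pow(Add(Function('m')(Function('Q')(-1, 1)), Function('D')(-10, -20)), Rational(1, 2)) = Pow(Add(Mul(Rational(1, 2), Pow(Mul(2, 1, -1), -1)), Mul(2, -10)), Rational(1, 2)) = Pow(Add(Mul(Rational(1, 2), Pow(-2, -1)), -20), Rational(1, 2)) = Pow(Add(Mul(Rational(1, 2), Rational(-1, 2)), -20), Rational(1, 2)) = Pow(Add(Rational(-1, 4), -20), Rational(1, 2)) = Pow(Rational(-81, 4), Rational(1, 2)) = Mul(Rational(9, 2), I)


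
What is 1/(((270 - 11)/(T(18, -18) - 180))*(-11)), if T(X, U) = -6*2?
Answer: 192/2849 ≈ 0.067392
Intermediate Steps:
T(X, U) = -12
1/(((270 - 11)/(T(18, -18) - 180))*(-11)) = 1/(((270 - 11)/(-12 - 180))*(-11)) = 1/((259/(-192))*(-11)) = 1/((259*(-1/192))*(-11)) = 1/(-259/192*(-11)) = 1/(2849/192) = 192/2849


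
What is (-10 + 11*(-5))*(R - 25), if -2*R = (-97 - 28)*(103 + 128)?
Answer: -1873625/2 ≈ -9.3681e+5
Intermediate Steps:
R = 28875/2 (R = -(-97 - 28)*(103 + 128)/2 = -(-125)*231/2 = -1/2*(-28875) = 28875/2 ≈ 14438.)
(-10 + 11*(-5))*(R - 25) = (-10 + 11*(-5))*(28875/2 - 25) = (-10 - 55)*(28825/2) = -65*28825/2 = -1873625/2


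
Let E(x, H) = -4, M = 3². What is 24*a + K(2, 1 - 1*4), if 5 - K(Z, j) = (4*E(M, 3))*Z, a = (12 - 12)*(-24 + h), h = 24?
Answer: 37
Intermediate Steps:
M = 9
a = 0 (a = (12 - 12)*(-24 + 24) = 0*0 = 0)
K(Z, j) = 5 + 16*Z (K(Z, j) = 5 - 4*(-4)*Z = 5 - (-16)*Z = 5 + 16*Z)
24*a + K(2, 1 - 1*4) = 24*0 + (5 + 16*2) = 0 + (5 + 32) = 0 + 37 = 37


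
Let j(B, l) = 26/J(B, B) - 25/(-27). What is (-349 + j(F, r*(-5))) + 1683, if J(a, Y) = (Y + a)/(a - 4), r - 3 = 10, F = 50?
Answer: 909148/675 ≈ 1346.9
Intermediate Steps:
r = 13 (r = 3 + 10 = 13)
J(a, Y) = (Y + a)/(-4 + a)
j(B, l) = 25/27 + 13*(-4 + B)/B (j(B, l) = 26/(((B + B)/(-4 + B))) - 25/(-27) = 26/(((2*B)/(-4 + B))) - 25*(-1/27) = 26/((2*B/(-4 + B))) + 25/27 = 26*((-4 + B)/(2*B)) + 25/27 = 13*(-4 + B)/B + 25/27 = 25/27 + 13*(-4 + B)/B)
(-349 + j(F, r*(-5))) + 1683 = (-349 + (376/27 - 52/50)) + 1683 = (-349 + (376/27 - 52*1/50)) + 1683 = (-349 + (376/27 - 26/25)) + 1683 = (-349 + 8698/675) + 1683 = -226877/675 + 1683 = 909148/675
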